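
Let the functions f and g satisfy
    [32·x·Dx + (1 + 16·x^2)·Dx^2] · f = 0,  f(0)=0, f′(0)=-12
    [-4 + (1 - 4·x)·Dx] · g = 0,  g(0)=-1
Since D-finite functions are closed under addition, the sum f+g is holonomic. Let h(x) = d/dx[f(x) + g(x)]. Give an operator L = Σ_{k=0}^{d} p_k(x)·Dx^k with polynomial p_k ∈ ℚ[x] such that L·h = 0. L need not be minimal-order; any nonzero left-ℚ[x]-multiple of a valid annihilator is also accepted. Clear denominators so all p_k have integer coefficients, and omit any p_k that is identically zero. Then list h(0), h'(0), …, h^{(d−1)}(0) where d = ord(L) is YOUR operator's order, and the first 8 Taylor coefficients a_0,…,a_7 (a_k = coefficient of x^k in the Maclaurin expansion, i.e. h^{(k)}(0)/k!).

f: a_k = 0, -12, 0, 64, 0, -3072/5, 0, 49152/7, …
g: a_k = -1, -4, -16, -64, -256, -1024, -4096, -16384, …
f+g: L₀ = lclm(L_f,L_g), ord ≤ 2+1.
Derive L from L₀ (diff closure).
L = (32 - 512·x - 1536·x^2) + (-16 + 32·x - 256·x^2 - 1536·x^3)·Dx + (1 - 256·x^4)·Dx^2  (order 2).
h: a_k = -16, -32, 0, -1024, -8192, -24576, -65536, -524288, …
ICs: h(0) = -16, h′(0) = -32.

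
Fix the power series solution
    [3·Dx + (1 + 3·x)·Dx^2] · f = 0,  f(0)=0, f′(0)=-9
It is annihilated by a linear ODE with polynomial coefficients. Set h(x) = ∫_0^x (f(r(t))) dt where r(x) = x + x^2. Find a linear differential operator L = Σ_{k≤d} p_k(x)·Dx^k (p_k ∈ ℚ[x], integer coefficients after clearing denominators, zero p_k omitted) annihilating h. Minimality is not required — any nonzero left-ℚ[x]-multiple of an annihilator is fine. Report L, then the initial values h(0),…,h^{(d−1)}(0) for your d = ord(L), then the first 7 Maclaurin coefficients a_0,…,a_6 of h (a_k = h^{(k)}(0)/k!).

L = (1 + 6·x + 6·x^2)·Dx^2 + (1 + 5·x + 9·x^2 + 6·x^3)·Dx^3  (order 3).
h: a_k = 0, 0, -9/2, 3/2, 0, -27/20, 27/10, …
ICs: h(0) = 0, h′(0) = 0, h′′(0) = -9.

f: a_k = 0, -9, 27/2, -27, 243/4, -729/5, 729/2, …
L₀ from L_f via x↦r, Dx↦r'^{-1}Dx.
h=∫₀ˣh₀: take L = L₀·Dx.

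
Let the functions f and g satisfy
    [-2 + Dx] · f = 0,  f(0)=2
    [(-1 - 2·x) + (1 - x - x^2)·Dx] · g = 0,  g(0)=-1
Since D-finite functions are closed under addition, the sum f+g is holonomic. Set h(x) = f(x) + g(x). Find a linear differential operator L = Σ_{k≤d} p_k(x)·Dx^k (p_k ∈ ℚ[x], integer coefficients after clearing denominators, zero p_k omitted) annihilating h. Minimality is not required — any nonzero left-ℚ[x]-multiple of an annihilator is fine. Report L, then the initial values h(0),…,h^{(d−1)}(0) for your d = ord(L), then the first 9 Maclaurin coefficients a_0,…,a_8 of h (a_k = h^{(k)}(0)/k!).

L = (4 + 8·x + 24·x^2 + 8·x^3) + (-14·x - 10·x^2 + 8·x^3 + 4·x^4)·Dx + (-1 + 5·x - x^2 - 6·x^3 - 2·x^4)·Dx^2  (order 2).
h: a_k = 1, 3, 2, -1/3, -11/3, -112/15, -577/45, -6599/315, -10706/315, …
ICs: h(0) = 1, h′(0) = 3.

f: a_k = 2, 4, 4, 8/3, 4/3, 8/15, 8/45, 16/315, 4/315, …
g: a_k = -1, -1, -2, -3, -5, -8, -13, -21, -34, …
h₀=f+g: left-lcm gives L₀, ord ≤ 2.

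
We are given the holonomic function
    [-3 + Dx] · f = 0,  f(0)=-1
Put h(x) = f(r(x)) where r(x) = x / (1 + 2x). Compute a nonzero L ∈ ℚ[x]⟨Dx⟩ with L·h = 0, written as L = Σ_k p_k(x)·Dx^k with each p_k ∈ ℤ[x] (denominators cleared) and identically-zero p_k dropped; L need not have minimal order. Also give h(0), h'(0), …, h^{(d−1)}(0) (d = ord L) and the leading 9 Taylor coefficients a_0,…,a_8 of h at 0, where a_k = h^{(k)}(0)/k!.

L = -3 + (1 + 4·x + 4·x^2)·Dx  (order 1).
h: a_k = -1, -3, 3/2, 3/2, -51/8, 519/40, -1581/80, 12441/560, -45417/4480, …
ICs: h(0) = -1.

f: a_k = -1, -3, -9/2, -9/2, -27/8, -81/40, -81/80, -243/560, -729/4480, …
f∘r: x↦r, Dx↦Dx/r' in L_f ⇒ L₀.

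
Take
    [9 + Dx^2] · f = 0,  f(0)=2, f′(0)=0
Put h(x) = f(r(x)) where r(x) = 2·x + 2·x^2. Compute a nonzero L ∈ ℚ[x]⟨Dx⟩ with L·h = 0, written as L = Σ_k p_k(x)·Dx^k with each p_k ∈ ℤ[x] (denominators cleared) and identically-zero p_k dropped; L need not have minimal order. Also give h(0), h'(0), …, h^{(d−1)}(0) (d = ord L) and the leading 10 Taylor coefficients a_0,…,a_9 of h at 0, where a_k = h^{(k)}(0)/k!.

L = (36 + 216·x + 432·x^2 + 288·x^3) - 2·Dx + (1 + 2·x)·Dx^2  (order 2).
h: a_k = 2, 0, -36, -72, 72, 432, 2592/5, -1728/5, -61344/35, -67392/35, …
ICs: h(0) = 2, h′(0) = 0.

f: a_k = 2, 0, -9, 0, 27/4, 0, -81/40, 0, 729/2240, 0, …
L₀ from L_f via x↦r, Dx↦r'^{-1}Dx.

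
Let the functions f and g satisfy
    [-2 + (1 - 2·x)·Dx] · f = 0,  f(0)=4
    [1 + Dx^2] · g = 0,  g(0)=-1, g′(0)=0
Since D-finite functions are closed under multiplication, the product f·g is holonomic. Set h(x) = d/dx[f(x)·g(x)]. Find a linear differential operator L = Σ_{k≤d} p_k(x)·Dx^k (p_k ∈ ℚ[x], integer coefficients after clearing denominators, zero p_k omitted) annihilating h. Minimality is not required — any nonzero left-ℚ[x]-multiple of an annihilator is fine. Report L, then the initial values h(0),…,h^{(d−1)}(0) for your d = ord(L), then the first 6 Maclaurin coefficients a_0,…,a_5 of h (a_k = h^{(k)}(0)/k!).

L = (-7 - 4·x + 4·x^2) + (-4 + 8·x)·Dx + (1 - 4·x + 4·x^2)·Dx^2  (order 2).
h: a_k = -8, -28, -84, -674/3, -1685/3, -40439/30, …
ICs: h(0) = -8, h′(0) = -28.

f: a_k = 4, 8, 16, 32, 64, 128, …
g: a_k = -1, 0, 1/2, 0, -1/24, 0, …
L₀ := L_f ⊗_s L_g (sym. prod.), ord ≤ 2.
Derive L from L₀ (diff closure).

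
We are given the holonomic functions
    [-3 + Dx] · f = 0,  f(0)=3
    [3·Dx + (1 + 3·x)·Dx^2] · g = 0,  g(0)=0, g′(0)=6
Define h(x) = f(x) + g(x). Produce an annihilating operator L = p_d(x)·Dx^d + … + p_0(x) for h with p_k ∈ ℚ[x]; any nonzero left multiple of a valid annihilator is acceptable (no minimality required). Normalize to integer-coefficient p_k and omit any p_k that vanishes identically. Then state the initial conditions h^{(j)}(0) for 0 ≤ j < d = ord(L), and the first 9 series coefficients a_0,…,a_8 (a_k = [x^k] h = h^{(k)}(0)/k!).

f: a_k = 3, 9, 27/2, 27/2, 81/8, 243/40, 243/80, 729/560, 2187/4480, …
g: a_k = 0, 6, -9, 18, -81/2, 486/5, -243, 4374/7, -6561/4, …
h₀=f+g: left-lcm gives L₀, ord ≤ 3.
L = (-27 - 27·x)·Dx + (3 - 18·x - 27·x^2)·Dx^2 + (2 + 9·x + 9·x^2)·Dx^3  (order 3).
h: a_k = 3, 15, 9/2, 63/2, -243/8, 4131/40, -19197/80, 350649/560, -7346133/4480, …
ICs: h(0) = 3, h′(0) = 15, h′′(0) = 9.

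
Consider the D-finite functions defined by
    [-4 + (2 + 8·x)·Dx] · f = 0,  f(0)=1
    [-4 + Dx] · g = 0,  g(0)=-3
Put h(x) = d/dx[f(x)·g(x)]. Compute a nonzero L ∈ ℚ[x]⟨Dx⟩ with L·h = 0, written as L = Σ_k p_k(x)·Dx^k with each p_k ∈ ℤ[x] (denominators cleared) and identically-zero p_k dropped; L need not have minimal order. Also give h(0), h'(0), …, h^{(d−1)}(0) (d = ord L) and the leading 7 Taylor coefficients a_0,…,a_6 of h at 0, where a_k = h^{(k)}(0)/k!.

f: a_k = 1, 2, -2, 4, -10, 28, -84, …
g: a_k = -3, -12, -24, -32, -32, -128/5, -256/15, …
f·g: L₀ = L_f ⊗_s L_g, ord ≤ 1·1.
Derive L from L₀ (diff closure).
L = (14 + 96·x + 128·x^2) + (-3 - 20·x - 32·x^2)·Dx  (order 1).
h: a_k = -18, -84, -204, -264, -428, 712/5, -8984/5, …
ICs: h(0) = -18.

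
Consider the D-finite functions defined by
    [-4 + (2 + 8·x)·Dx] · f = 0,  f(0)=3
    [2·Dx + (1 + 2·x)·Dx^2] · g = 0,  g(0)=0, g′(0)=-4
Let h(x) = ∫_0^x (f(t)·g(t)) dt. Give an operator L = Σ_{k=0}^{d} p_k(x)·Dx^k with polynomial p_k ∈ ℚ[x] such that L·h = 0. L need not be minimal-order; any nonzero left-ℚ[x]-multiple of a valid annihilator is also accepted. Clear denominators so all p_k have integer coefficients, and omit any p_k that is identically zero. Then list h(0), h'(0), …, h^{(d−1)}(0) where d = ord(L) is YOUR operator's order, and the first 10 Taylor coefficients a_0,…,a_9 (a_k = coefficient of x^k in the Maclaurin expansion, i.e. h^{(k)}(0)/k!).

L = (8 + 8·x)·Dx + (-2 - 8·x)·Dx^2 + (1 + 10·x + 32·x^2 + 32·x^3)·Dx^3  (order 3).
h: a_k = 0, 0, -6, -4, 8, -16, 524/15, -2904/35, 7416/35, -60352/105, …
ICs: h(0) = 0, h′(0) = 0, h′′(0) = -12.

f: a_k = 3, 6, -6, 12, -30, 84, -252, 792, -2574, 8580, …
g: a_k = 0, -4, 4, -16/3, 8, -64/5, 64/3, -256/7, 64, -1024/9, …
h₀=f·g: eliminate ⇒ L₀, order ≤ 1·2.
h=∫₀ˣh₀: take L = L₀·Dx.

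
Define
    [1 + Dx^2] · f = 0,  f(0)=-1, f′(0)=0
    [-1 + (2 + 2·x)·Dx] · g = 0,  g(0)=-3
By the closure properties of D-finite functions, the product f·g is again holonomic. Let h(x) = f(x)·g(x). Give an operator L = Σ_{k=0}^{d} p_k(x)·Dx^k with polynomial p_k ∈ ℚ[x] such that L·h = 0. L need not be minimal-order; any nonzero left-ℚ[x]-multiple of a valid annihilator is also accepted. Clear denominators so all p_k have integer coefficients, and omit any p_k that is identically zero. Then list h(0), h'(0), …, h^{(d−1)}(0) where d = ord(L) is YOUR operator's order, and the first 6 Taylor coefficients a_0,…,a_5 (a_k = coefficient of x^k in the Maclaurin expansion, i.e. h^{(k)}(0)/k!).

L = (7 + 8·x + 4·x^2) + (-4 - 4·x)·Dx + (4 + 8·x + 4·x^2)·Dx^2  (order 2).
h: a_k = 3, 3/2, -15/8, -9/16, 25/128, 13/256, …
ICs: h(0) = 3, h′(0) = 3/2.

f: a_k = -1, 0, 1/2, 0, -1/24, 0, …
g: a_k = -3, -3/2, 3/8, -3/16, 15/128, -21/256, …
L₀ := L_f ⊗_s L_g (sym. prod.), ord ≤ 2.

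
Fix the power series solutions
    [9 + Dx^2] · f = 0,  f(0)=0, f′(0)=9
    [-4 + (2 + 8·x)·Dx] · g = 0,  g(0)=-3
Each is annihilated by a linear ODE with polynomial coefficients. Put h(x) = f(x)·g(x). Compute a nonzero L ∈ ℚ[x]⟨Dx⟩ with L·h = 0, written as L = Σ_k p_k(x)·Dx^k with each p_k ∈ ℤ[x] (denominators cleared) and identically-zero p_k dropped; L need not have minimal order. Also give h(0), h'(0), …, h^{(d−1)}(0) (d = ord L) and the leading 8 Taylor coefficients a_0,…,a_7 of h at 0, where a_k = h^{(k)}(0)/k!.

L = (21 + 72·x + 144·x^2) + (-4 - 16·x)·Dx + (1 + 8·x + 16·x^2)·Dx^2  (order 2).
h: a_k = 0, -27, -54, 189/2, -27, 6831/40, -12609/20, 1065879/560, …
ICs: h(0) = 0, h′(0) = -27.

f: a_k = 0, 9, 0, -27/2, 0, 243/40, 0, -729/560, …
g: a_k = -3, -6, 6, -12, 30, -84, 252, -792, …
Sym-product of L_f,L_g gives L₀ (≤ ord 2).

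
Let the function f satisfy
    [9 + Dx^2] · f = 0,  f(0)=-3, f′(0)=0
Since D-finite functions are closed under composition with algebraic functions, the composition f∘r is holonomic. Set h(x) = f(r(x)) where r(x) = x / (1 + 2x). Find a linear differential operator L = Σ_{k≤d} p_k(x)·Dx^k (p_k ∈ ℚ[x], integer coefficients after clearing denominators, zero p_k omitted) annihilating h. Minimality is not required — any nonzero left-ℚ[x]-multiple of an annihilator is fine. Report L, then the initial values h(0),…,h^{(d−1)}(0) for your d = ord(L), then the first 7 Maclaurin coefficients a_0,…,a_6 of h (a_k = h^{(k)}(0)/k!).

f: a_k = -3, 0, 27/2, 0, -81/8, 0, 243/80, …
L₀ from L_f via x↦r, Dx↦r'^{-1}Dx.
L = 9 + (4 + 24·x + 48·x^2 + 32·x^3)·Dx + (1 + 8·x + 24·x^2 + 32·x^3 + 16·x^4)·Dx^2  (order 2).
h: a_k = -3, 0, 27/2, -54, 1215/8, -351, 54243/80, …
ICs: h(0) = -3, h′(0) = 0.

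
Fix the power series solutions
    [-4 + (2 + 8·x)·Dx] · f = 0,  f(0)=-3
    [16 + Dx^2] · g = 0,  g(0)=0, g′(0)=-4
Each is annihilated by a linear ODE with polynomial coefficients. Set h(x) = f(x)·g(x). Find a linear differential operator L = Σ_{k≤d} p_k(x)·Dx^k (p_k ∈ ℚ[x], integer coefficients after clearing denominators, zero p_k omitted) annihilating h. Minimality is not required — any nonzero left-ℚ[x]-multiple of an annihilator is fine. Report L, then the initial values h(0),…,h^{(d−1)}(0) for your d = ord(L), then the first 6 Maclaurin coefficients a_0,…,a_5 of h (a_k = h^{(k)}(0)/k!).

L = (28 + 128·x + 256·x^2) + (-4 - 16·x)·Dx + (1 + 8·x + 16·x^2)·Dx^2  (order 2).
h: a_k = 0, 12, 24, -56, -16, -152/5, …
ICs: h(0) = 0, h′(0) = 12.

f: a_k = -3, -6, 6, -12, 30, -84, …
g: a_k = 0, -4, 0, 32/3, 0, -128/15, …
f·g: L₀ = L_f ⊗_s L_g, ord ≤ 1·2.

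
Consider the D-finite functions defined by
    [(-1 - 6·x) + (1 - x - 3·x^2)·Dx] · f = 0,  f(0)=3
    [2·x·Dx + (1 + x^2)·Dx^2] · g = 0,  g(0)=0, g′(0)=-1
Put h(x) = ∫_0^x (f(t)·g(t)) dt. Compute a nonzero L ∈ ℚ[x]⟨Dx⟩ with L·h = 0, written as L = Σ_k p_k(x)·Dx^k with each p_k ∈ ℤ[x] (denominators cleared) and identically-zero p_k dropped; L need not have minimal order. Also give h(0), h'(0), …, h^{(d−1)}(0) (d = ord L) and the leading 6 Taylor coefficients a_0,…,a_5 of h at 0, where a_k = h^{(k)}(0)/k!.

f: a_k = 3, 3, 12, 21, 57, 120, …
g: a_k = 0, -1, 0, 1/3, 0, -1/5, …
L₀ := L_f ⊗_s L_g (sym. prod.), ord ≤ 2.
h=∫₀ˣh₀: take L = L₀·Dx.
L = (6 + 2·x + 18·x^2)·Dx + (2 + 10·x + 4·x^2 + 18·x^3)·Dx^2 + (-1 + x + 2·x^2 + x^3 + 3·x^4)·Dx^3  (order 3).
h: a_k = 0, 0, -3/2, -1, -11/4, -4, …
ICs: h(0) = 0, h′(0) = 0, h′′(0) = -3.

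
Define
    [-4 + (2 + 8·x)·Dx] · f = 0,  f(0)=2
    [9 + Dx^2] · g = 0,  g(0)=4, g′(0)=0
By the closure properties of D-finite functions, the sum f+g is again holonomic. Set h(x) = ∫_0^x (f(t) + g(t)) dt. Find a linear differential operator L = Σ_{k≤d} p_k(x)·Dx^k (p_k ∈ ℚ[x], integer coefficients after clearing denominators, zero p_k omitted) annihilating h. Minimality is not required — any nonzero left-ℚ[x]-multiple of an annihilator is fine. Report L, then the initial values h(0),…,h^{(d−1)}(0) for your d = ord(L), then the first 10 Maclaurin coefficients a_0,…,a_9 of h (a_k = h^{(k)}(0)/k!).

f: a_k = 2, 4, -4, 8, -20, 56, -168, 528, -1716, 5720, …
g: a_k = 4, 0, -18, 0, 27/2, 0, -81/20, 0, 729/1120, 0, …
h₀=f+g: left-lcm gives L₀, ord ≤ 3.
h=∫₀ˣh₀: take L = L₀·Dx.
L = (-378 - 1296·x - 2592·x^2)·Dx + (45 + 828·x + 3888·x^2 + 5184·x^3)·Dx^2 + (-42 - 144·x - 288·x^2)·Dx^3 + (5 + 92·x + 432·x^2 + 576·x^3)·Dx^4  (order 4).
h: a_k = 0, 6, 2, -22/3, 2, -13/10, 28/3, -3441/140, 66, -640397/3360, …
ICs: h(0) = 0, h′(0) = 6, h′′(0) = 4, h′′′(0) = -44.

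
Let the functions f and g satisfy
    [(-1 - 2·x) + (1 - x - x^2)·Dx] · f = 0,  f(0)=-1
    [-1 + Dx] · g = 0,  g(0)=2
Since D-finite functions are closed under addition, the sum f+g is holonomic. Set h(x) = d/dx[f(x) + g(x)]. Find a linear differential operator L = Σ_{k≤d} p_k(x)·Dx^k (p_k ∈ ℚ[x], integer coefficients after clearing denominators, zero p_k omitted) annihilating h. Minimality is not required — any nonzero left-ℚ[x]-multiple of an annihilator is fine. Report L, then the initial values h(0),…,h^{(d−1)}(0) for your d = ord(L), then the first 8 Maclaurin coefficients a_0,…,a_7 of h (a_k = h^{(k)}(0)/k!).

f: a_k = -1, -1, -2, -3, -5, -8, -13, -21, …
g: a_k = 2, 2, 1, 1/3, 1/12, 1/60, 1/360, 1/2520, …
h₀=f+g: left-lcm gives L₀, ord ≤ 2.
Differentiate: ansatz ord ≤ ord L₀ ⇒ L.
L = (14 + 46·x + 40·x^2 + 36·x^3 + 6·x^4) + (-17 - 48·x - 41·x^2 - 24·x^3 + 5·x^4 + 2·x^5)·Dx + (3 + 2·x + x^2 - 12·x^3 - 11·x^4 - 2·x^5)·Dx^2  (order 2).
h: a_k = 1, -2, -8, -59/3, -479/12, -4679/60, -52919/360, -685439/2520, …
ICs: h(0) = 1, h′(0) = -2.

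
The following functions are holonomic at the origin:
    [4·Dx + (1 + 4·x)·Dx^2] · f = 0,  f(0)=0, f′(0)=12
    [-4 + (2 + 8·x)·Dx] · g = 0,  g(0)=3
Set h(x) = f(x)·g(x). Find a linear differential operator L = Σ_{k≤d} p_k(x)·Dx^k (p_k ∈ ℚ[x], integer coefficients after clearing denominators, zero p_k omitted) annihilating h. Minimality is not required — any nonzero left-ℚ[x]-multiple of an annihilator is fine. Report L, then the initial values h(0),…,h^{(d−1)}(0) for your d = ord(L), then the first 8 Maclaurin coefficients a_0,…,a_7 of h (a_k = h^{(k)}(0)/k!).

L = 4 + (1 + 8·x + 16·x^2)·Dx^2  (order 2).
h: a_k = 0, 36, 0, -24, 96, -1704/5, 5952/5, -146064/35, …
ICs: h(0) = 0, h′(0) = 36.

f: a_k = 0, 12, -24, 64, -192, 3072/5, -2048, 49152/7, …
g: a_k = 3, 6, -6, 12, -30, 84, -252, 792, …
h₀=f·g: eliminate ⇒ L₀, order ≤ 2·1.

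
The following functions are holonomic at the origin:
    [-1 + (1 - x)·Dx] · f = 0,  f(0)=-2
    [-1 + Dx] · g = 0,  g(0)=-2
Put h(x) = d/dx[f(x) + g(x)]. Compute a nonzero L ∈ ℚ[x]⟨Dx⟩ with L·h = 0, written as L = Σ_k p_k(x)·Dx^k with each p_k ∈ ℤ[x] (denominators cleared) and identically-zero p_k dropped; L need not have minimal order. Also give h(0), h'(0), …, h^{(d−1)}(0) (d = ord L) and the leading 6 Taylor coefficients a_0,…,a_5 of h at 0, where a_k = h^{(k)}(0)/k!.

L = (4 + 2·x) + (-5 - 2·x + x^2)·Dx + (1 - x^2)·Dx^2  (order 2).
h: a_k = -4, -6, -7, -25/3, -121/12, -721/60, …
ICs: h(0) = -4, h′(0) = -6.

f: a_k = -2, -2, -2, -2, -2, -2, …
g: a_k = -2, -2, -1, -1/3, -1/12, -1/60, …
Sum ⇒ L₀ = lclm(L_f,L_g) in ℚ(x)⟨Dx⟩.
Differentiate: ansatz ord ≤ ord L₀ ⇒ L.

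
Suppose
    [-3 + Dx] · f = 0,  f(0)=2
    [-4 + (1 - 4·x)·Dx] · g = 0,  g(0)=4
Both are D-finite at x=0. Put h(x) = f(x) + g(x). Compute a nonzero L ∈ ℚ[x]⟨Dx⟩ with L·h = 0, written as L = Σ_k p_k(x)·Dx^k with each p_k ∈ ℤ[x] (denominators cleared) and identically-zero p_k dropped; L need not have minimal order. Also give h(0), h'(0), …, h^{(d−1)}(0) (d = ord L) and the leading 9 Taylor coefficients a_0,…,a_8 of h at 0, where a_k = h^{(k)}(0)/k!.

L = (60 + 144·x) + (-23 - 72·x + 144·x^2)·Dx + (1 + 8·x - 48·x^2)·Dx^2  (order 2).
h: a_k = 6, 22, 73, 265, 4123/4, 82001/20, 655441/40, 18350323/280, 587203289/2240, …
ICs: h(0) = 6, h′(0) = 22.

f: a_k = 2, 6, 9, 9, 27/4, 81/20, 81/40, 243/280, 729/2240, …
g: a_k = 4, 16, 64, 256, 1024, 4096, 16384, 65536, 262144, …
Weyl lclm of L_f,L_g ⇒ L₀ (ord ≤ 2).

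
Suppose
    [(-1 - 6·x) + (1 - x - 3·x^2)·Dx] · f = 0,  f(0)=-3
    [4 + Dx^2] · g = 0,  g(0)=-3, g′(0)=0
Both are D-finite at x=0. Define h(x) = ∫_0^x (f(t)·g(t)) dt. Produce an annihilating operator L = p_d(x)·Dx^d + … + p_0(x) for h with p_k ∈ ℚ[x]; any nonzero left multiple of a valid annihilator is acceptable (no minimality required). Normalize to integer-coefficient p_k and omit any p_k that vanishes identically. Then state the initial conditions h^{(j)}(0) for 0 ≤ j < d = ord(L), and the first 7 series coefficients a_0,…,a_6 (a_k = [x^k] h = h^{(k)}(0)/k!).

f: a_k = -3, -3, -12, -21, -57, -120, -291, …
g: a_k = -3, 0, 6, 0, -2, 0, 4/15, …
f·g: L₀ = L_f ⊗_s L_g, ord ≤ 1·2.
h=∫h₀ ⇒ L = L₀·Dx.
L = (2 + 4·x + 12·x^2)·Dx + (2 + 12·x)·Dx^2 + (-1 + x + 3·x^2)·Dx^3  (order 3).
h: a_k = 0, 9, 9/2, 6, 45/4, 21, 40, …
ICs: h(0) = 0, h′(0) = 9, h′′(0) = 9.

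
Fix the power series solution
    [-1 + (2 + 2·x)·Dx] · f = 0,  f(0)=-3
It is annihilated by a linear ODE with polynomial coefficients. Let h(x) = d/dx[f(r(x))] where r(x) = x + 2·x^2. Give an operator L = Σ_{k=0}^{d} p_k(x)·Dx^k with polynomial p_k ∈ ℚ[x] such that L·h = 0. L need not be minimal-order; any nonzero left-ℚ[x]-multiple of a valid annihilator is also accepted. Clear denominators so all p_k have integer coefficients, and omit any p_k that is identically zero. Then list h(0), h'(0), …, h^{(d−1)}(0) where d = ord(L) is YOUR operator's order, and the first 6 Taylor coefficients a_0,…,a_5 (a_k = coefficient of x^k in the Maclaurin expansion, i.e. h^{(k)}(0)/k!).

f: a_k = -3, -3/2, 3/8, -3/16, 15/128, -21/256, …
h₀=f(r): pull back L_f along r ⇒ L₀.
h₀' ⇒ L via d/dx closure of L₀.
L = 7 + (-2 - 10·x - 12·x^2 - 16·x^3)·Dx  (order 1).
h: a_k = -3/2, -21/4, 63/16, 63/32, -1785/256, 1701/512, …
ICs: h(0) = -3/2.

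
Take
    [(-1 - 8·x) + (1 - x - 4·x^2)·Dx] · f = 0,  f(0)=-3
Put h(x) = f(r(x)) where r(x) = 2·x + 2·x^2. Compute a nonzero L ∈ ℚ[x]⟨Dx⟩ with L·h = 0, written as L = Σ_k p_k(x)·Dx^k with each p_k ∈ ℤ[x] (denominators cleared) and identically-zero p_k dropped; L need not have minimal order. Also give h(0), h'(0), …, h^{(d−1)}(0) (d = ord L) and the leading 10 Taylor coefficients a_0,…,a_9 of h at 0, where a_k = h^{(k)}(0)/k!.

L = (2 + 36·x + 96·x^2 + 64·x^3) + (-1 + 2·x + 18·x^2 + 32·x^3 + 16·x^4)·Dx  (order 1).
h: a_k = -3, -6, -66, -336, -2100, -12456, -74520, -445824, -2665200, -15939168, …
ICs: h(0) = -3.

f: a_k = -3, -3, -15, -27, -87, -195, -543, -1323, -3495, -8787, …
Change of var in L_f (x↦r) gives L₀.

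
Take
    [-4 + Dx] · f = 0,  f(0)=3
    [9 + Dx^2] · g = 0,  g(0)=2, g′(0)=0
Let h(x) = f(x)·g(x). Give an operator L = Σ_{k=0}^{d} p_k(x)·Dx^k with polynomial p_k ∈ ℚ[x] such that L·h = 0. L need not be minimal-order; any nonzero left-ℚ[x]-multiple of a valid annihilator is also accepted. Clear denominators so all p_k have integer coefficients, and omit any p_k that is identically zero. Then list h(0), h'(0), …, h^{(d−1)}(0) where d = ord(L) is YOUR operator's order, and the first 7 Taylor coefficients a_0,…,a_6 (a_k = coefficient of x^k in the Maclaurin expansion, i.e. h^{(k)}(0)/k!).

f: a_k = 3, 12, 24, 32, 32, 128/5, 256/15, …
g: a_k = 2, 0, -9, 0, 27/4, 0, -81/40, …
Product ⇒ symmetric product L₀, ord ≤ 2.
L = 25 - 8·Dx + Dx^2  (order 2).
h: a_k = 6, 24, 21, -44, -527/4, -779/5, -11753/120, …
ICs: h(0) = 6, h′(0) = 24.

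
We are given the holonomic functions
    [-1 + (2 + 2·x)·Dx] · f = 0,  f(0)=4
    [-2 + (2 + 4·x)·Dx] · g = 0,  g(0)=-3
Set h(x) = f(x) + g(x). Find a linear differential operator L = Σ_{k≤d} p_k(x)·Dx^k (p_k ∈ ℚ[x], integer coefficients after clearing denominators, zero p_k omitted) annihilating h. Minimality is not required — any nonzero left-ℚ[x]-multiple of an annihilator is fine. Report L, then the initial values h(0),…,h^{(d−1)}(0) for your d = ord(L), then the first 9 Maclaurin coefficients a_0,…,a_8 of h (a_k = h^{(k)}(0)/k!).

L = -1 + (3 + 4·x)·Dx + (2 + 6·x + 4·x^2)·Dx^2  (order 2).
h: a_k = 1, -1, 1, -5/4, 55/32, -161/64, 987/256, -3135/512, 81939/8192, …
ICs: h(0) = 1, h′(0) = -1.

f: a_k = 4, 2, -1/2, 1/4, -5/32, 7/64, -21/256, 33/512, -429/8192, …
g: a_k = -3, -3, 3/2, -3/2, 15/8, -21/8, 63/16, -99/16, 1287/128, …
Weyl lclm of L_f,L_g ⇒ L₀ (ord ≤ 2).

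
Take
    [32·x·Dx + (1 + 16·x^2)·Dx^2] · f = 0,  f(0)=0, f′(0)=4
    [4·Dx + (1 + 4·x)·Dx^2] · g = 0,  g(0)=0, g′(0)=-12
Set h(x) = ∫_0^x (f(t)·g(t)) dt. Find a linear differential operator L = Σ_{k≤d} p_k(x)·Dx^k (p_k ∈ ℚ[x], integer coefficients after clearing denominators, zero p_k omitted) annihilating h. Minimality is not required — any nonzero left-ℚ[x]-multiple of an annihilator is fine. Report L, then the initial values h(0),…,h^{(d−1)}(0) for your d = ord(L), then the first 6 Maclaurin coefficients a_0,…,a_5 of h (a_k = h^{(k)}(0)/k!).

f: a_k = 0, 4, 0, -64/3, 0, 1024/5, …
g: a_k = 0, -12, 24, -64, 192, -3072/5, …
h₀=f·g: eliminate ⇒ L₀, order ≤ 2·2.
h=∫₀ˣh₀: take L = L₀·Dx.
L = (1536 + 11264·x + 81920·x^2 + 638976·x^3 + 1966080·x^4 + 3407872·x^5 + 4194304·x^7)·Dx^2 + (288 + 7936·x + 78848·x^2 + 495616·x^3 + 2228224·x^4 + 6094848·x^5 + 9175040·x^6 + 3145728·x^7 + 14680064·x^8)·Dx^3 + (48 + 1024·x + 12288·x^2 + 79872·x^3 + 368640·x^4 + 1277952·x^5 + 3145728·x^6 + 4718592·x^7 + 3145728·x^8 + 8388608·x^9)·Dx^4 + (5 + 72·x + 592·x^2 + 3584·x^3 + 16896·x^4 + 61440·x^5 + 172032·x^6 + 393216·x^7 + 589824·x^8 + 524288·x^9 + 1048576·x^10)·Dx^5  (order 5).
h: a_k = 0, 0, 0, -16, 24, 0, …
ICs: h(0) = 0, h′(0) = 0, h′′(0) = 0, h′′′(0) = -96, h′′′′(0) = 576.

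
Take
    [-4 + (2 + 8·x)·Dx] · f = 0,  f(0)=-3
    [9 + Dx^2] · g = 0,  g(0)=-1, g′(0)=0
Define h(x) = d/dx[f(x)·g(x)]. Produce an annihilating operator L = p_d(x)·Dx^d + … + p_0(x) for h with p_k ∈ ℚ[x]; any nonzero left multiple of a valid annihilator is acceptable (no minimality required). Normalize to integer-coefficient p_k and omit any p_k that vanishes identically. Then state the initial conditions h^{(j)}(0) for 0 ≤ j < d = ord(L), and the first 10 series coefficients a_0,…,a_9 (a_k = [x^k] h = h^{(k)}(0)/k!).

f: a_k = -3, -6, 6, -12, 30, -84, 252, -792, 2574, -8580, …
g: a_k = -1, 0, 9/2, 0, -27/8, 0, 81/80, 0, -729/4480, 0, …
L₀ := L_f ⊗_s L_g (sym. prod.), ord ≤ 2.
h₀' ⇒ L via d/dx closure of L₀.
L = (131 + 1392·x + 4512·x^2 + 6912·x^3 + 6912·x^4) + (4 - 80·x - 576·x^2 - 768·x^3)·Dx + (7 + 80·x + 352·x^2 + 768·x^3 + 768·x^4)·Dx^2  (order 2).
h: a_k = 6, -39, -45, 57/2, 1005/4, -33669/40, 125559/40, -6875397/560, 106612659/2240, -117824961/640, …
ICs: h(0) = 6, h′(0) = -39.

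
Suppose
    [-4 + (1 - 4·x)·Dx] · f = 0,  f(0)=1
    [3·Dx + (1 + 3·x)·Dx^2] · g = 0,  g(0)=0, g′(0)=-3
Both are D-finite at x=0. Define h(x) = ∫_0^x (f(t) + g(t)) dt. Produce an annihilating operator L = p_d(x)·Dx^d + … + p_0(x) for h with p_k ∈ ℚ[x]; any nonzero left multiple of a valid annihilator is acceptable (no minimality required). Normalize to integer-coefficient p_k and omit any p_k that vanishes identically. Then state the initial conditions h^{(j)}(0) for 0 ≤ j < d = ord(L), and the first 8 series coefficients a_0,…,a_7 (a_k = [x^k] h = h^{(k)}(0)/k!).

L = (432 + 288·x)·Dx^2 + (78 + 720·x + 576·x^2)·Dx^3 + (-11 - x + 144·x^2 + 144·x^3)·Dx^4  (order 4).
h: a_k = 0, 1, 1/2, 41/6, 55/4, 221/4, 4877/30, 1205/2, …
ICs: h(0) = 0, h′(0) = 1, h′′(0) = 1, h′′′(0) = 41.

f: a_k = 1, 4, 16, 64, 256, 1024, 4096, 16384, …
g: a_k = 0, -3, 9/2, -9, 81/4, -243/5, 243/2, -2187/7, …
L₀ := lclm(L_f,L_g); ord L₀ ≤ 1+2.
∫: right-multiply L₀ by Dx.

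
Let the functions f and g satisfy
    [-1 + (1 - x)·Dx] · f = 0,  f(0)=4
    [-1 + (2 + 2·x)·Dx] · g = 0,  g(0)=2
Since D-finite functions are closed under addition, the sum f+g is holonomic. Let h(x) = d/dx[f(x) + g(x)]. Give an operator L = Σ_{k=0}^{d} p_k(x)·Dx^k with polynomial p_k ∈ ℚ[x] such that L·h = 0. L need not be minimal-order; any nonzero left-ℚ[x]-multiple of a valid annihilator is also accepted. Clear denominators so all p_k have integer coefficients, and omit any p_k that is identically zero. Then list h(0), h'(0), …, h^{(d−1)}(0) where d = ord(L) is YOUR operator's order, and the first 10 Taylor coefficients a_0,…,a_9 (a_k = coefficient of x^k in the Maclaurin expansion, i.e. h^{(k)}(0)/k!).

L = (-18 - 6·x) + (-21 - 54·x - 21·x^2)·Dx + (10 + 6·x - 10·x^2 - 6·x^3)·Dx^2  (order 2).
h: a_k = 5, 15/2, 99/8, 251/16, 2595/128, 6081/256, 28903/1024, 65107/2048, 1186083/32768, 2609285/65536, …
ICs: h(0) = 5, h′(0) = 15/2.

f: a_k = 4, 4, 4, 4, 4, 4, 4, 4, 4, 4, …
g: a_k = 2, 1, -1/4, 1/8, -5/64, 7/128, -21/512, 33/1024, -429/16384, 715/32768, …
Weyl lclm of L_f,L_g ⇒ L₀ (ord ≤ 2).
Differentiate: ansatz ord ≤ ord L₀ ⇒ L.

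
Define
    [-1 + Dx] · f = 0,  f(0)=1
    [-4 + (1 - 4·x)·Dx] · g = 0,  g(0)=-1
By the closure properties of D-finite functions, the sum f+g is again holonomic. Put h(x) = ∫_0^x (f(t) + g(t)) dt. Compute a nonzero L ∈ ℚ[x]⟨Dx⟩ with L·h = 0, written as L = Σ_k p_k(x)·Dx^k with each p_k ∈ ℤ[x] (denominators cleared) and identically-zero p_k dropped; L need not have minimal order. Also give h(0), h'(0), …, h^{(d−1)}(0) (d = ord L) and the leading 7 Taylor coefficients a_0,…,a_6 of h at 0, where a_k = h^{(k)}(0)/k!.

f: a_k = 1, 1, 1/2, 1/6, 1/24, 1/120, 1/720, …
g: a_k = -1, -4, -16, -64, -256, -1024, -4096, …
f+g: L₀ = lclm(L_f,L_g), ord ≤ 1+1.
∫: right-multiply L₀ by Dx.
L = (28 + 16·x)·Dx + (-31 - 8·x + 16·x^2)·Dx^2 + (3 - 8·x - 16·x^2)·Dx^3  (order 3).
h: a_k = 0, 0, -3/2, -31/6, -383/24, -6143/120, -122879/720, …
ICs: h(0) = 0, h′(0) = 0, h′′(0) = -3.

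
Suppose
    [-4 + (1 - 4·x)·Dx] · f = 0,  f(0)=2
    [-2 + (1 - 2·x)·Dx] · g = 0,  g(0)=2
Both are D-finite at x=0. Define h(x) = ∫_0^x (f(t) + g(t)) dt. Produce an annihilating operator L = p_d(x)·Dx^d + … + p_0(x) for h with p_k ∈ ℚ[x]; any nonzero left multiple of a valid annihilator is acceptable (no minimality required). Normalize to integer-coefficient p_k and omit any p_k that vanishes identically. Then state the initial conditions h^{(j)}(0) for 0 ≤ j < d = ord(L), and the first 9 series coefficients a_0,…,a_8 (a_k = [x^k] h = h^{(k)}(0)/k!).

L = -16·Dx + (12 - 32·x)·Dx^2 + (-1 + 6·x - 8·x^2)·Dx^3  (order 3).
h: a_k = 0, 4, 6, 40/3, 36, 544/5, 352, 8320/7, 4128, …
ICs: h(0) = 0, h′(0) = 4, h′′(0) = 12.

f: a_k = 2, 8, 32, 128, 512, 2048, 8192, 32768, 131072, …
g: a_k = 2, 4, 8, 16, 32, 64, 128, 256, 512, …
L₀ := lclm(L_f,L_g); ord L₀ ≤ 1+1.
h=∫₀ˣh₀: take L = L₀·Dx.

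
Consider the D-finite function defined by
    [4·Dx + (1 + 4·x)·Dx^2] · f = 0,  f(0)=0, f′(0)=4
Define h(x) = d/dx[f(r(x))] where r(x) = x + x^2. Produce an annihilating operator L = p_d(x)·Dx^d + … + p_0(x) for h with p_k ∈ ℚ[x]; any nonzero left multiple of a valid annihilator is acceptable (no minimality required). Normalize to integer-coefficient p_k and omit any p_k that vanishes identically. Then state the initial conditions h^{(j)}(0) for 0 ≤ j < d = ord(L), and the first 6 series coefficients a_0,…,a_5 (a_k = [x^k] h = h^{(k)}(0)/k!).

L = 2 + (1 + 2·x)·Dx  (order 1).
h: a_k = 4, -8, 16, -32, 64, -128, …
ICs: h(0) = 4.

f: a_k = 0, 4, -8, 64/3, -64, 1024/5, …
L₀ from L_f via x↦r, Dx↦r'^{-1}Dx.
h=h₀': d/dx-closure on L₀ ⇒ L.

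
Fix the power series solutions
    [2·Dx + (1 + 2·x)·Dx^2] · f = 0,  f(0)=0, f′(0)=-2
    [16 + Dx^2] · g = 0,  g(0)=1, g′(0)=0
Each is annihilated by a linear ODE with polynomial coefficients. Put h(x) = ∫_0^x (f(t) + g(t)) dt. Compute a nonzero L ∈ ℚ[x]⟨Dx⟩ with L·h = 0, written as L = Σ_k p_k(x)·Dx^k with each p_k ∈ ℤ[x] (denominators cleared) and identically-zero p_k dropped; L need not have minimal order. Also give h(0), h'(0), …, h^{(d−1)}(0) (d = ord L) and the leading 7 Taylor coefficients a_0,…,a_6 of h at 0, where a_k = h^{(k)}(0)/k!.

L = (160 + 256·x + 256·x^2)·Dx^2 + (48 + 224·x + 384·x^2 + 256·x^3)·Dx^3 + (10 + 16·x + 16·x^2)·Dx^4 + (3 + 14·x + 24·x^2 + 16·x^3)·Dx^5  (order 5).
h: a_k = 0, 1, -1, -2, -2/3, 44/15, -16/15, …
ICs: h(0) = 0, h′(0) = 1, h′′(0) = -2, h′′′(0) = -12, h′′′′(0) = -16.

f: a_k = 0, -2, 2, -8/3, 4, -32/5, 32/3, …
g: a_k = 1, 0, -8, 0, 32/3, 0, -256/45, …
Weyl lclm of L_f,L_g ⇒ L₀ (ord ≤ 4).
h=∫₀ˣh₀: take L = L₀·Dx.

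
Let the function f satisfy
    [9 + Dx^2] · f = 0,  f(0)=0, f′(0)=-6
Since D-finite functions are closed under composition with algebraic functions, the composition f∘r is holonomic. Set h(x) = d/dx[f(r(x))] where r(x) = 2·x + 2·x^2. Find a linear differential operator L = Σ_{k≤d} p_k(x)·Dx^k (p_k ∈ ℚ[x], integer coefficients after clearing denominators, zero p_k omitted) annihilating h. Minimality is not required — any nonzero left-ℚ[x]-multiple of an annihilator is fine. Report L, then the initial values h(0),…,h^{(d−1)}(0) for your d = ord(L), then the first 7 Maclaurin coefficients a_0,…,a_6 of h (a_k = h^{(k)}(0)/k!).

L = (48 + 288·x + 864·x^2 + 1152·x^3 + 576·x^4) + (-6 - 12·x)·Dx + (1 + 4·x + 4·x^2)·Dx^2  (order 2).
h: a_k = -12, -24, 216, 864, 432, -3456, -41472/5, …
ICs: h(0) = -12, h′(0) = -24.

f: a_k = 0, -6, 0, 9, 0, -81/20, 0, …
Substitute x→r, Dx→(1/r')Dx; clear ⇒ L₀.
Derive L from L₀ (diff closure).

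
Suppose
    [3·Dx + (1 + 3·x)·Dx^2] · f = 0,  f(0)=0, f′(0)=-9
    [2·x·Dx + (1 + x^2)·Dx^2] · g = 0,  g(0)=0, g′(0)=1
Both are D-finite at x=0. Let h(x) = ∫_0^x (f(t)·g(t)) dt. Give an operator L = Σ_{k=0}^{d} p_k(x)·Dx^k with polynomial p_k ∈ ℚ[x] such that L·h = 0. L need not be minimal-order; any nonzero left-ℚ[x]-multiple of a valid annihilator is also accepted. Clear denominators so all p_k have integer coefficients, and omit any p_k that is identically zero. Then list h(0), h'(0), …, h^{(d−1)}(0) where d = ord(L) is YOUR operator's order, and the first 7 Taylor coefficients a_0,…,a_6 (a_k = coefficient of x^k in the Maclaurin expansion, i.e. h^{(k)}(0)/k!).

f: a_k = 0, -9, 27/2, -27, 243/4, -729/5, 729/2, …
g: a_k = 0, 1, 0, -1/3, 0, 1/5, 0, …
f·g: L₀ = L_f ⊗_s L_g, ord ≤ 2·2.
∫: right-multiply L₀ by Dx.
L = (264 + 1260·x + 1008·x^2 + 3420·x^3 + 3240·x^4 + 4212·x^5 + 324·x^7)·Dx^2 + (178 + 660·x + 3828·x^2 + 7308·x^3 + 12960·x^4 + 10044·x^5 + 11340·x^6 + 324·x^7 + 1134·x^8)·Dx^3 + (132 + 608·x + 1728·x^2 + 4568·x^3 + 6456·x^4 + 8856·x^5 + 5184·x^6 + 5544·x^7 + 324·x^8 + 648·x^9)·Dx^4 + (13 + 102·x + 341·x^2 + 744·x^3 + 1138·x^4 + 1236·x^5 + 1386·x^6 + 648·x^7 + 657·x^8 + 54·x^9 + 81·x^10)·Dx^5  (order 5).
h: a_k = 0, 0, 0, -3, 27/8, -24/5, 75/8, …
ICs: h(0) = 0, h′(0) = 0, h′′(0) = 0, h′′′(0) = -18, h′′′′(0) = 81.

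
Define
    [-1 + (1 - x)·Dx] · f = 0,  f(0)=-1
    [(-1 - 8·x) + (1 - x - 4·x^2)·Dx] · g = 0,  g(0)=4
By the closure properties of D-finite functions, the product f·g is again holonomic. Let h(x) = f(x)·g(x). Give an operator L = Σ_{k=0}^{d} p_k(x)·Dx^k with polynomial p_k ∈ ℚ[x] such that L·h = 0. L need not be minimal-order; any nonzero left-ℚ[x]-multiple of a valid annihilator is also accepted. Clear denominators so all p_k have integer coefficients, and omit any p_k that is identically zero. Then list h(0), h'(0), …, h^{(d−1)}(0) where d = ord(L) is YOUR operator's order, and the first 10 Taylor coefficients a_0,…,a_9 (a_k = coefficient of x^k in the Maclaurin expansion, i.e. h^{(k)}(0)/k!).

L = (-2 - 6·x + 12·x^2) + (1 - 2·x - 3·x^2 + 4·x^3)·Dx  (order 1).
h: a_k = -4, -8, -28, -64, -180, -440, -1164, -2928, -7588, -19304, …
ICs: h(0) = -4.

f: a_k = -1, -1, -1, -1, -1, -1, -1, -1, -1, -1, …
g: a_k = 4, 4, 20, 36, 116, 260, 724, 1764, 4660, 11716, …
Sym-product of L_f,L_g gives L₀ (≤ ord 1).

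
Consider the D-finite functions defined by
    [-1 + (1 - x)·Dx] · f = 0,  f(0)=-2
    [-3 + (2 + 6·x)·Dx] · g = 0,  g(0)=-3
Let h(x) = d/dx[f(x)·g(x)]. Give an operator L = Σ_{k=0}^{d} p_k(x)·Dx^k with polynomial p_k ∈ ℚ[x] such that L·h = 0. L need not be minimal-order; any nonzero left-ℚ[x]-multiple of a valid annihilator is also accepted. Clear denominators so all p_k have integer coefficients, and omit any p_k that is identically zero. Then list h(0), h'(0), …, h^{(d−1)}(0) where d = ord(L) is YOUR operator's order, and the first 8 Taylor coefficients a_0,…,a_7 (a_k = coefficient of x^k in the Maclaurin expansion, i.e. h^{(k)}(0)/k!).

f: a_k = -2, -2, -2, -2, -2, -2, -2, -2, …
g: a_k = -3, -9/2, 27/8, -81/16, 1215/128, -5103/256, 45927/1024, -216513/2048, …
Sym-product of L_f,L_g gives L₀ (≤ ord 1).
h=h₀': d/dx-closure on L₀ ⇒ L.
L = (11 + 90·x + 27·x^2) + (-10 - 26·x + 18·x^2 + 18·x^3)·Dx  (order 1).
h: a_k = 15, 33/2, 441/8, -39/16, 25125/128, -77481/256, 1154013/1024, -5806263/2048, …
ICs: h(0) = 15.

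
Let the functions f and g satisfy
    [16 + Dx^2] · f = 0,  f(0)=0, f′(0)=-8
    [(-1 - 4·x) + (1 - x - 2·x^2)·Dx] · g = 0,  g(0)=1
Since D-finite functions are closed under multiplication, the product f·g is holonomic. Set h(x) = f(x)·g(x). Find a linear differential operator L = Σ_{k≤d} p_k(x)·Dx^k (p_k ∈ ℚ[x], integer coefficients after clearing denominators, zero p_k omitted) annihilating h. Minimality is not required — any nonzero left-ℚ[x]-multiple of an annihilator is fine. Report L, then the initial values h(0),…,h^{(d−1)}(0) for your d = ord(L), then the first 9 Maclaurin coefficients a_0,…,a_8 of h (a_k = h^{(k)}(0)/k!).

f: a_k = 0, -8, 0, 64/3, 0, -256/15, 0, 2048/315, 0, …
g: a_k = 1, 1, 3, 5, 11, 21, 43, 85, 171, …
Sym-product of L_f,L_g gives L₀ (≤ ord 2).
L = (-12 + 16·x + 32·x^2) + (2 + 8·x)·Dx + (-1 + x + 2·x^2)·Dx^2  (order 2).
h: a_k = 0, -8, -8, -8/3, -56/3, -616/15, -392/5, -9704/63, -97912/315, …
ICs: h(0) = 0, h′(0) = -8.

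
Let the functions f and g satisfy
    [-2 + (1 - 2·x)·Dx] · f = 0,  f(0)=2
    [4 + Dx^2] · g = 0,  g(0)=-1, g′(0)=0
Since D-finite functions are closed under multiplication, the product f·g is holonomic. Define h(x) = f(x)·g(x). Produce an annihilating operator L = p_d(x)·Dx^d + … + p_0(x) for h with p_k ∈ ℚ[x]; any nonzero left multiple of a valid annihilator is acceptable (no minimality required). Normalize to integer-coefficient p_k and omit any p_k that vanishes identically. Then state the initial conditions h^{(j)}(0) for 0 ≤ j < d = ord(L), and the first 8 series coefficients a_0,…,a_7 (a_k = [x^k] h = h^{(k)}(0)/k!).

f: a_k = 2, 4, 8, 16, 32, 64, 128, 256, …
g: a_k = -1, 0, 2, 0, -2/3, 0, 4/45, 0, …
Sym-product of L_f,L_g gives L₀ (≤ ord 2).
L = (-4 + 8·x) + 4·Dx + (-1 + 2·x)·Dx^2  (order 2).
h: a_k = -2, -4, -4, -8, -52/3, -104/3, -3112/45, -6224/45, …
ICs: h(0) = -2, h′(0) = -4.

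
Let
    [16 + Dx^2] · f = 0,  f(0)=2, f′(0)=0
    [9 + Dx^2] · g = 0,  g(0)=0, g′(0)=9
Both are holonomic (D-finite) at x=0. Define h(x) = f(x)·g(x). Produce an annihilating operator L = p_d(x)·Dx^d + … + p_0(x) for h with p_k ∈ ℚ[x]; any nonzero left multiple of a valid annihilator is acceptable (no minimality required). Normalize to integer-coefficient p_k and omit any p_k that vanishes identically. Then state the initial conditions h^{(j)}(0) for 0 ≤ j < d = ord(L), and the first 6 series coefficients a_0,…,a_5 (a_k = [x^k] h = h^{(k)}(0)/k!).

f: a_k = 2, 0, -16, 0, 64/3, 0, …
g: a_k = 0, 9, 0, -27/2, 0, 243/40, …
Product ⇒ symmetric product L₀, ord ≤ 4.
L = 49 + 50·Dx^2 + Dx^4  (order 4).
h: a_k = 0, 18, 0, -171, 0, 8403/20, …
ICs: h(0) = 0, h′(0) = 18, h′′(0) = 0, h′′′(0) = -1026.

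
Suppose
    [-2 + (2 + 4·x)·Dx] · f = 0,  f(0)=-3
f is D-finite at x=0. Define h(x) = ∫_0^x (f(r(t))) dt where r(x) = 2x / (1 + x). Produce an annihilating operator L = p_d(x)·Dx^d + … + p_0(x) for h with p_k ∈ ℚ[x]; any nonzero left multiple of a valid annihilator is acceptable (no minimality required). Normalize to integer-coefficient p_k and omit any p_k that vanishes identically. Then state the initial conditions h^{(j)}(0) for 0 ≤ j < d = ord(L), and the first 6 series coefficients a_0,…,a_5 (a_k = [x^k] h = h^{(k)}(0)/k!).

f: a_k = -3, -3, 3/2, -3/2, 15/8, -21/8, …
L₀ from L_f via x↦r, Dx↦r'^{-1}Dx.
∫: right-multiply L₀ by Dx.
L = -2·Dx + (1 + 6·x + 5·x^2)·Dx^2  (order 2).
h: a_k = 0, -3, -3, 4, -15/2, 18, …
ICs: h(0) = 0, h′(0) = -3.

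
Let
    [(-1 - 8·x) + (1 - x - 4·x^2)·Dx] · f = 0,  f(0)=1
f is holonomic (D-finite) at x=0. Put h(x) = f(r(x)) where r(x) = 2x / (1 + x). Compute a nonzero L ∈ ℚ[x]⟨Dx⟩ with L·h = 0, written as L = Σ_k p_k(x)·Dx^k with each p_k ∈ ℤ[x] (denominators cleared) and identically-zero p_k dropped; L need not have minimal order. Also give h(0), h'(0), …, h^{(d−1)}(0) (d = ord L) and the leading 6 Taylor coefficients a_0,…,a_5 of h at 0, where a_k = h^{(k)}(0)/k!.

f: a_k = 1, 1, 5, 9, 29, 65, …
h₀=f(r): pull back L_f along r ⇒ L₀.
L = (2 + 34·x) + (-1 - x + 17·x^2 + 17·x^3)·Dx  (order 1).
h: a_k = 1, 2, 18, 34, 306, 578, …
ICs: h(0) = 1.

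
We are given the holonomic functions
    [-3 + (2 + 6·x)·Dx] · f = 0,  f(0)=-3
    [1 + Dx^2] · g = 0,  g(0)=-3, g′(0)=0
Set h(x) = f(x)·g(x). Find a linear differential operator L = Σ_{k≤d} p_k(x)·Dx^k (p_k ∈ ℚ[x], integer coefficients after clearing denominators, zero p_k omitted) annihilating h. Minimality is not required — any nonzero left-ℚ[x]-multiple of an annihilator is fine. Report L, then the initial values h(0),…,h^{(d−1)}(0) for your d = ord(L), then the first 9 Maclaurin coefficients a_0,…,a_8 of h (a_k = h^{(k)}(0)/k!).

L = (31 + 24·x + 36·x^2) + (-12 - 36·x)·Dx + (4 + 24·x + 36·x^2)·Dx^2  (order 2).
h: a_k = 9, 27/2, -117/8, 135/16, -2949/128, 13509/256, -618229/5120, 2947803/10240, -810807791/1146880, …
ICs: h(0) = 9, h′(0) = 27/2.

f: a_k = -3, -9/2, 27/8, -81/16, 1215/128, -5103/256, 45927/1024, -216513/2048, 8444007/32768, …
g: a_k = -3, 0, 3/2, 0, -1/8, 0, 1/240, 0, -1/13440, …
L₀ := L_f ⊗_s L_g (sym. prod.), ord ≤ 2.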